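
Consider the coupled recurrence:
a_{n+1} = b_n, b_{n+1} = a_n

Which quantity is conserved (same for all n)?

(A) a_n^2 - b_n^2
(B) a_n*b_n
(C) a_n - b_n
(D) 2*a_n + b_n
B

Replace a_n by a_{n+1} = b_n and b_n by b_{n+1} = a_n in each option and simplify:
(A) a_n^2 - b_n^2  ->  (b_n)^2 - (a_n)^2 = -a_n^2 + b_n^2   [not conserved]
(B) a_n*b_n  ->  (b_n)*(a_n) = a_n*b_n   [conserved]
(C) a_n - b_n  ->  (b_n) - (a_n) = -a_n + b_n   [not conserved]
(D) 2*a_n + b_n  ->  2*(b_n) + (a_n) = a_n + 2*b_n   [not conserved]

Only (B) a_n*b_n returns to itself after one step, so it is the conserved quantity.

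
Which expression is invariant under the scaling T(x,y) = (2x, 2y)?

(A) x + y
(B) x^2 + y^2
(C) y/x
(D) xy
C

Under the uniform scaling T(x,y) = (2x, 2y):
Substitute the transformed coordinates into each option and compare with the original:
(A) x + y  ->  (2x) + (2y) = 2x + 2y   [differs from x + y: not invariant]
(B) x^2 + y^2  ->  (2x)^2 + (2y)^2 = 4x^2 + 4y^2   [differs from x^2 + y^2: not invariant]
(C) y/x  ->  (2y)/(2x) = y/x   [equals y/x: invariant]
(D) xy  ->  (2x)(2y) = 4xy   [differs from xy: not invariant]

Only option (C), y/x, is unchanged by the transformation.
The common factor 2 cancels in a ratio of coordinates, while sums, products and sums of squares pick up factors of 2 or 4.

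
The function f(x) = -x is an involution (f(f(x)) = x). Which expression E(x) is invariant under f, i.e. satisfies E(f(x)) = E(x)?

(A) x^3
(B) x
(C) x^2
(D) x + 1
C

Replace x by f(x) = -x in each option and simplify. As a quick numerical cross-check, also compare E(3) with E(f(3)) = E(-3).

(A) x^3  ->  (-x)^3 = -x^3; check: E(3) = 27 but E(-3) = -27.   [not invariant]
(B) x  ->  (-x) = -x; check: E(3) = 3 but E(-3) = -3.   [not invariant]
(C) x^2  ->  (-x)^2, which simplifies back to x^2; check: E(3) = 9, E(-3) = 9.   [invariant]
(D) x + 1  ->  (-x) + 1 = 1 - x; check: E(3) = 4 but E(-3) = -2.   [not invariant]

Only (C) is unchanged. E is symmetric under swapping x with f(x) = -x, which is exactly what an involution does.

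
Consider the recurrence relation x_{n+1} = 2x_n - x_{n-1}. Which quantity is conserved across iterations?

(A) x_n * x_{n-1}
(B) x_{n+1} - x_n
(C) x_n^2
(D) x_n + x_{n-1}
B

For the recurrence x_{n+1} = 2x_n - x_{n-1}:

If x_{n+1} = 2x_n - x_{n-1}, then:
x_{n+1} - x_n = x_n - x_{n-1}
The first difference is constant throughout the sequence.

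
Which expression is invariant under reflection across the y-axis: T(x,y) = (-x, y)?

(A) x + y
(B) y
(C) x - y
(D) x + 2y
B

The map is reflection across the y-axis: T(x,y) = (-x, y).
Substitute the transformed coordinates into each option and compare with the original:
(A) x + y  ->  (-x) + (y) = -x + y   [differs from x + y: not invariant]
(B) y  ->  (y) = y   [equals y: invariant]
(C) x - y  ->  (-x) - (y) = -x - y   [differs from x - y: not invariant]
(D) x + 2y  ->  (-x) + 2(y) = -x + 2y   [differs from x + 2y: not invariant]

Only option (B), y, is unchanged by the transformation.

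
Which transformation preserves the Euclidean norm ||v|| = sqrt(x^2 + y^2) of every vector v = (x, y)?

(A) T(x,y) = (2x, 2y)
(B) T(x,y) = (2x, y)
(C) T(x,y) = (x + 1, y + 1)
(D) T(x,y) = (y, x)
D

A transformation preserves a norm if ||T(v)|| = ||v|| for every v; a single vector where the norm changes rules an option out.

(A) T(x,y) = (2x, 2y): v = (1, 0) has norm sqrt((1)^2 + (0)^2) = 1, but T(v) = (2, 0) has norm 2 -- not preserved.
(B) T(x,y) = (2x, y): v = (1, 0) has norm sqrt((1)^2 + (0)^2) = 1, but T(v) = (2, 0) has norm 2 -- not preserved.
(C) T(x,y) = (x + 1, y + 1): v = (1, 0) has norm sqrt((1)^2 + (0)^2) = 1, but T(v) = (2, 1) has norm sqrt(5) -- not preserved.
(D) T(x,y) = (y, x): preserves the norm -- it is an orthogonal map (a rotation/reflection), and (y)^2 + (x)^2 simplifies to x^2 + y^2.

Therefore the answer is (D).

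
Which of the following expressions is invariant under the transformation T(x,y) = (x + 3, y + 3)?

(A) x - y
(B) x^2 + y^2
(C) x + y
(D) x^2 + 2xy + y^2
A

An expression E(x,y) is invariant under T if E(T(x,y)) = E(x,y). Here T(x,y) = (x + 3, y + 3).
Substitute the transformed coordinates into each option and compare with the original:
(A) x - y  ->  (x + 3) - (y + 3) = x - y   [equals x - y: invariant]
(B) x^2 + y^2  ->  (x + 3)^2 + (y + 3)^2 = x^2 + 6x + y^2 + 6y + 18   [differs from x^2 + y^2: not invariant]
(C) x + y  ->  (x + 3) + (y + 3) = x + y + 6   [differs from x + y: not invariant]
(D) x^2 + 2xy + y^2  ->  (x + 3)^2 + 2(x + 3)(y + 3) + (y + 3)^2 = x^2 + 2xy + 12x + y^2 + 12y + 36   [differs from x^2 + 2xy + y^2: not invariant]

Only option (A), x - y, is unchanged by the transformation.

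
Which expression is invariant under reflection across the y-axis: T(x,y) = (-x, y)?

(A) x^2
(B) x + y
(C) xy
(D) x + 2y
A

The map is reflection across the y-axis: T(x,y) = (-x, y).
Substitute the transformed coordinates into each option and compare with the original:
(A) x^2  ->  (-x)^2 = x^2   [equals x^2: invariant]
(B) x + y  ->  (-x) + (y) = -x + y   [differs from x + y: not invariant]
(C) xy  ->  (-x)(y) = -xy   [differs from xy: not invariant]
(D) x + 2y  ->  (-x) + 2(y) = -x + 2y   [differs from x + 2y: not invariant]

Only option (A), x^2, is unchanged by the transformation.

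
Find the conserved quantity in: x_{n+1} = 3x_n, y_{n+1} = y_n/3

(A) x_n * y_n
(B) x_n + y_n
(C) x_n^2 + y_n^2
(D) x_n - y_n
A

For the recurrence x_{n+1} = 3x_n, y_{n+1} = y_n/3:

x_{n+1} * y_{n+1} = (3x_n) * (y_n/3) = x_n * y_n
The product is conserved.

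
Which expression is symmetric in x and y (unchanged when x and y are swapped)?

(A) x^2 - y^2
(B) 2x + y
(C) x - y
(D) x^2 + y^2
D

A symmetric expression is unchanged when the variables are permuted; here the transformation to test is the swap (x, y) -> (y, x).
Substitute the transformed coordinates into each option and compare with the original:
(A) x^2 - y^2  ->  (y)^2 - (x)^2 = -x^2 + y^2   [differs from x^2 - y^2: not invariant]
(B) 2x + y  ->  2(y) + (x) = x + 2y   [differs from 2x + y: not invariant]
(C) x - y  ->  (y) - (x) = -x + y   [differs from x - y: not invariant]
(D) x^2 + y^2  ->  (y)^2 + (x)^2 = x^2 + y^2   [equals x^2 + y^2: invariant]

Only option (D), x^2 + y^2, is unchanged by the transformation.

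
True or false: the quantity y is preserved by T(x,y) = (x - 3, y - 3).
False

Substitute T(x,y) = (x - 3, y - 3) into the expression and compare with the original.

Original: y
After applying T: (y - 3) = y - 3

This differs from the original y (difference: -3), so the expression is NOT invariant.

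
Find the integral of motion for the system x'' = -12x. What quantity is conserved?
E = (x')^2 + 12x^2

Multiply the equation by x':
x' * x'' = -12x * x'
The left side is d/dt[(x')^2/2] and the right side is d/dt[-12x^2/2], so
d/dt[(x')^2/2 + 12x^2/2] = 0, i.e. (x')^2/2 + 12x^2/2 = constant.
Multiplying by 2, the integral of motion is E = (x')^2 + 12x^2.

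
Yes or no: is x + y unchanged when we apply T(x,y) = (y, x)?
Yes

Substitute T(x,y) = (y, x) into the expression and compare with the original.

Original: x + y
After applying T: (y) + (x) = x + y

This is identical to the original x + y, so the expression is invariant.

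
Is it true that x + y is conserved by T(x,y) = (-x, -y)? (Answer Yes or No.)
No

Substitute T(x,y) = (-x, -y) into the expression and compare with the original.

Original: x + y
After applying T: (-x) + (-y) = -x - y

This differs from the original x + y (difference: -2x - 2y), so the expression is NOT invariant.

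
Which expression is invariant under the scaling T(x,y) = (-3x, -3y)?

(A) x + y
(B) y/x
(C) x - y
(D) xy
B

Under the uniform scaling T(x,y) = (-3x, -3y):
Substitute the transformed coordinates into each option and compare with the original:
(A) x + y  ->  (-3x) + (-3y) = -3x - 3y   [differs from x + y: not invariant]
(B) y/x  ->  (-3y)/(-3x) = y/x   [equals y/x: invariant]
(C) x - y  ->  (-3x) - (-3y) = -3x + 3y   [differs from x - y: not invariant]
(D) xy  ->  (-3x)(-3y) = 9xy   [differs from xy: not invariant]

Only option (B), y/x, is unchanged by the transformation.
The common factor -3 cancels in a ratio of coordinates, while sums, products and sums of squares pick up factors of -3 or 9.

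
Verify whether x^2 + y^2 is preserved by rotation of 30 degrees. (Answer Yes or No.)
Yes

Applying rotation by 30 degrees: x' = x*cos(30 degrees) - y*sin(30 degrees) = sqrt(3)x/2 - y/2, y' = x*sin(30 degrees) + y*cos(30 degrees) = x/2 + sqrt(3)y/2

Substituting into x^2 + y^2:
(sqrt(3)x/2 - y/2)^2 + (x/2 + sqrt(3)y/2)^2
= x^2 + y^2

This equals the original expression x^2 + y^2, so it IS invariant.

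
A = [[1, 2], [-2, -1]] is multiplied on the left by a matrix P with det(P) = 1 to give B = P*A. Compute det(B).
3

By the multiplicative property of determinants, det(B) = det(P*A) = det(P) * det(A) = det(A),
so the determinant is invariant under multiplication by any determinant-1 matrix; we just need det(A).

det(A) = (1)(-1) - (2)(-2) = -1 - (-4) = 3

Therefore det(B) = 1 * 3 = 3.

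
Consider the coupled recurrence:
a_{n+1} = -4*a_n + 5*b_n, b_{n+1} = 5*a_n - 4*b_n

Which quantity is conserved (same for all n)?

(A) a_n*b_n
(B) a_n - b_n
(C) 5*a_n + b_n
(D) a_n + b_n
D

Replace a_n by a_{n+1} = -4*a_n + 5*b_n and b_n by b_{n+1} = 5*a_n - 4*b_n in each option and simplify:
(A) a_n*b_n  ->  (-4*a_n + 5*b_n)*(5*a_n - 4*b_n) = -20*a_n^2 + 41*a_n*b_n - 20*b_n^2   [not conserved]
(B) a_n - b_n  ->  (-4*a_n + 5*b_n) - (5*a_n - 4*b_n) = -9*a_n + 9*b_n   [not conserved]
(C) 5*a_n + b_n  ->  5*(-4*a_n + 5*b_n) + (5*a_n - 4*b_n) = -15*a_n + 21*b_n   [not conserved]
(D) a_n + b_n  ->  (-4*a_n + 5*b_n) + (5*a_n - 4*b_n) = a_n + b_n   [conserved]

Only (D) a_n + b_n returns to itself after one step, so it is the conserved quantity.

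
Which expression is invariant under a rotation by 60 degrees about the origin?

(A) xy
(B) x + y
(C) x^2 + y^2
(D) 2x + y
C

A rotation by 60 degrees sends (x, y) to (x/2 - sqrt(3)y/2, sqrt(3)x/2 + y/2).
Substitute the transformed coordinates into each option and compare with the original:
(A) xy  ->  (x/2 - sqrt(3)y/2)(sqrt(3)x/2 + y/2) = sqrt(3)x^2/4 - xy/2 - sqrt(3)y^2/4   [differs from xy: not invariant]
(B) x + y  ->  (x/2 - sqrt(3)y/2) + (sqrt(3)x/2 + y/2) = x/2 + sqrt(3)x/2 - sqrt(3)y/2 + y/2   [differs from x + y: not invariant]
(C) x^2 + y^2  ->  (x/2 - sqrt(3)y/2)^2 + (sqrt(3)x/2 + y/2)^2 = x^2 + y^2   [equals x^2 + y^2: invariant]
(D) 2x + y  ->  2(x/2 - sqrt(3)y/2) + (sqrt(3)x/2 + y/2) = sqrt(3)x/2 + x - sqrt(3)y + y/2   [differs from 2x + y: not invariant]

Only option (C), x^2 + y^2, is unchanged by the transformation.
Geometrically, x^2 + y^2 is the squared distance from the origin, which every rotation about the origin preserves.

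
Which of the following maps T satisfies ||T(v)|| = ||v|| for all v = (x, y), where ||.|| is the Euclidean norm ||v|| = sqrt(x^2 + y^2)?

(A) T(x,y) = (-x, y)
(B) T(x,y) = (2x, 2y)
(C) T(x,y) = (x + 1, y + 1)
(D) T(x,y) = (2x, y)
A

A transformation preserves a norm if ||T(v)|| = ||v|| for every v; a single vector where the norm changes rules an option out.

(A) T(x,y) = (-x, y): preserves the norm -- it is an orthogonal map (a rotation/reflection), and (-x)^2 + (y)^2 simplifies to x^2 + y^2.
(B) T(x,y) = (2x, 2y): v = (1, 0) has norm sqrt((1)^2 + (0)^2) = 1, but T(v) = (2, 0) has norm 2 -- not preserved.
(C) T(x,y) = (x + 1, y + 1): v = (1, 0) has norm sqrt((1)^2 + (0)^2) = 1, but T(v) = (2, 1) has norm sqrt(5) -- not preserved.
(D) T(x,y) = (2x, y): v = (1, 0) has norm sqrt((1)^2 + (0)^2) = 1, but T(v) = (2, 0) has norm 2 -- not preserved.

Therefore the answer is (A).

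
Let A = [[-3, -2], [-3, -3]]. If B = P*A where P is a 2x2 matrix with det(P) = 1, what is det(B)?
3

By the multiplicative property of determinants, det(B) = det(P*A) = det(P) * det(A) = det(A),
so the determinant is invariant under multiplication by any determinant-1 matrix; we just need det(A).

det(A) = (-3)(-3) - (-2)(-3) = 9 - 6 = 3

Therefore det(B) = 1 * 3 = 3.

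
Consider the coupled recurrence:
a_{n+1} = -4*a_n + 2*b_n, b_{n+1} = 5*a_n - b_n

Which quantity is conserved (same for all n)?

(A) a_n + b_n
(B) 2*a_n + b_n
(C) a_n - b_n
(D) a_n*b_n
A

Replace a_n by a_{n+1} = -4*a_n + 2*b_n and b_n by b_{n+1} = 5*a_n - b_n in each option and simplify:
(A) a_n + b_n  ->  (-4*a_n + 2*b_n) + (5*a_n - b_n) = a_n + b_n   [conserved]
(B) 2*a_n + b_n  ->  2*(-4*a_n + 2*b_n) + (5*a_n - b_n) = -3*a_n + 3*b_n   [not conserved]
(C) a_n - b_n  ->  (-4*a_n + 2*b_n) - (5*a_n - b_n) = -9*a_n + 3*b_n   [not conserved]
(D) a_n*b_n  ->  (-4*a_n + 2*b_n)*(5*a_n - b_n) = -20*a_n^2 + 14*a_n*b_n - 2*b_n^2   [not conserved]

Only (A) a_n + b_n returns to itself after one step, so it is the conserved quantity.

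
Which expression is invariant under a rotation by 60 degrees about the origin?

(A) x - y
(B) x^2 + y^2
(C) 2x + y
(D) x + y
B

A rotation by 60 degrees sends (x, y) to (x/2 - sqrt(3)y/2, sqrt(3)x/2 + y/2).
Substitute the transformed coordinates into each option and compare with the original:
(A) x - y  ->  (x/2 - sqrt(3)y/2) - (sqrt(3)x/2 + y/2) = -sqrt(3)x/2 + x/2 - sqrt(3)y/2 - y/2   [differs from x - y: not invariant]
(B) x^2 + y^2  ->  (x/2 - sqrt(3)y/2)^2 + (sqrt(3)x/2 + y/2)^2 = x^2 + y^2   [equals x^2 + y^2: invariant]
(C) 2x + y  ->  2(x/2 - sqrt(3)y/2) + (sqrt(3)x/2 + y/2) = sqrt(3)x/2 + x - sqrt(3)y + y/2   [differs from 2x + y: not invariant]
(D) x + y  ->  (x/2 - sqrt(3)y/2) + (sqrt(3)x/2 + y/2) = x/2 + sqrt(3)x/2 - sqrt(3)y/2 + y/2   [differs from x + y: not invariant]

Only option (B), x^2 + y^2, is unchanged by the transformation.
Geometrically, x^2 + y^2 is the squared distance from the origin, which every rotation about the origin preserves.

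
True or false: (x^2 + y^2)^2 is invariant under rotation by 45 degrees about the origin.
True

Applying rotation by 45 degrees: x' = x*cos(45 degrees) - y*sin(45 degrees) = sqrt(2)x/2 - sqrt(2)y/2, y' = x*sin(45 degrees) + y*cos(45 degrees) = sqrt(2)x/2 + sqrt(2)y/2

Substituting into (x^2 + y^2)^2:
((sqrt(2)x/2 - sqrt(2)y/2)^2 + (sqrt(2)x/2 + sqrt(2)y/2)^2)^2
= x^4 + 2x^2y^2 + y^4 = (x^2 + y^2)^2

This equals the original expression (x^2 + y^2)^2, so it IS invariant.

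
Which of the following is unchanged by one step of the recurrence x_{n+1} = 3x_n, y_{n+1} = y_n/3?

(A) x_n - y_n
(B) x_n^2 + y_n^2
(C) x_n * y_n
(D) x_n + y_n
C

For the recurrence x_{n+1} = 3x_n, y_{n+1} = y_n/3:

x_{n+1} * y_{n+1} = (3x_n) * (y_n/3) = x_n * y_n
The product is conserved.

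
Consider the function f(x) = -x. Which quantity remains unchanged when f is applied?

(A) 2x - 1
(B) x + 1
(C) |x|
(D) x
C

For f(x) = -x:
Applying f replaces x by -x. Since |-x| = |x|, the absolute value is unchanged by f, whereas x -> -x, 2x - 1 -> -2x - 1 and x + 1 -> -x + 1 all change.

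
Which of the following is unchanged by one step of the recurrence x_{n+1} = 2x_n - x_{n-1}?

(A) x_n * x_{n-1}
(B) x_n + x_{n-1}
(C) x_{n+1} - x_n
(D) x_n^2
C

For the recurrence x_{n+1} = 2x_n - x_{n-1}:

If x_{n+1} = 2x_n - x_{n-1}, then:
x_{n+1} - x_n = x_n - x_{n-1}
The first difference is constant throughout the sequence.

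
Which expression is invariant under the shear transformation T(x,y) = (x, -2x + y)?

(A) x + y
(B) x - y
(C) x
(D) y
C

Under the shear T(x,y) = (x, -2x + y):
Substitute the transformed coordinates into each option and compare with the original:
(A) x + y  ->  (x) + (-2x + y) = -x + y   [differs from x + y: not invariant]
(B) x - y  ->  (x) - (-2x + y) = 3x - y   [differs from x - y: not invariant]
(C) x  ->  (x) = x   [equals x: invariant]
(D) y  ->  (-2x + y) = -2x + y   [differs from y: not invariant]

Only option (C), x, is unchanged by the transformation.
A vertical shear moves points parallel to the y-axis, so the x-coordinate (and any function of x alone) is unchanged.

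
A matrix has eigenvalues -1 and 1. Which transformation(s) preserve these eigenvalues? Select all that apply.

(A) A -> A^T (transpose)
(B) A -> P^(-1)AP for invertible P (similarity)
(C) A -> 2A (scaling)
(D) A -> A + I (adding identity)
A and B

Eigenvalues are preserved by:
1. Similarity transformations: A -> P^(-1)AP (same characteristic polynomial)
2. Transpose: A^T has the same eigenvalues as A

Eigenvalues are NOT preserved by:
- Adding identity: eigenvalues become -1+1, 1+1
- Scaling: eigenvalues become -2, 2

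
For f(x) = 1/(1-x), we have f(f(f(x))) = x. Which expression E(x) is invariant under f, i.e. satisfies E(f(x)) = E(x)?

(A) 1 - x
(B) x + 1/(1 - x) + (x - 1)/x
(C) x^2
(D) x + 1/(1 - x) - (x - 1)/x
B

Replace x by f(x) = 1/(1 - x) in each option and simplify. As a quick numerical cross-check, also compare E(4) with E(f(4)) = E(-1/3).

(A) 1 - x  ->  1 - (1/(1 - x)) = x/(x - 1); check: E(4) = -3 but E(-1/3) = 4/3.   [not invariant]
(B) x + 1/(1 - x) + (x - 1)/x  ->  (1/(1 - x)) + 1/(1 - (1/(1 - x))) + ((1/(1 - x)) - 1)/(1/(1 - x)), which simplifies back to x + 1/(1 - x) + (x - 1)/x; check: E(4) = 53/12, E(-1/3) = 53/12.   [invariant]
(C) x^2  ->  (1/(1 - x))^2 = (x - 1)^(-2); check: E(4) = 16 but E(-1/3) = 1/9.   [not invariant]
(D) x + 1/(1 - x) - (x - 1)/x  ->  (1/(1 - x)) + 1/(1 - (1/(1 - x))) - ((1/(1 - x)) - 1)/(1/(1 - x)) = (x^2(1 - x) - x + (x - 1)^2)/(x(x - 1)); check: E(4) = 35/12 but E(-1/3) = -43/12.   [not invariant]

Only (B) is unchanged. Indeed f(f(x)) = 1/(1 - 1/(1-x)) = (1-x)/(-x) = (x-1)/x, so E(x) = x + f(x) + f(f(x)) is the sum over the whole 3-cycle; applying f just permutes the three terms cyclically (x -> f(x) -> f(f(x)) -> x), leaving the sum unchanged.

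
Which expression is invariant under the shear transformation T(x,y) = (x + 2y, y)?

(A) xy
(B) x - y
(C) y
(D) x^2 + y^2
C

Under the shear T(x,y) = (x + 2y, y):
Substitute the transformed coordinates into each option and compare with the original:
(A) xy  ->  (x + 2y)(y) = xy + 2y^2   [differs from xy: not invariant]
(B) x - y  ->  (x + 2y) - (y) = x + y   [differs from x - y: not invariant]
(C) y  ->  (y) = y   [equals y: invariant]
(D) x^2 + y^2  ->  (x + 2y)^2 + (y)^2 = x^2 + 4xy + 5y^2   [differs from x^2 + y^2: not invariant]

Only option (C), y, is unchanged by the transformation.
A horizontal shear moves points parallel to the x-axis, so the y-coordinate (and any function of y alone) is unchanged.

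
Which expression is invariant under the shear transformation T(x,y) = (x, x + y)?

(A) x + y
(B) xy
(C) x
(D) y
C

Under the shear T(x,y) = (x, x + y):
Substitute the transformed coordinates into each option and compare with the original:
(A) x + y  ->  (x) + (x + y) = 2x + y   [differs from x + y: not invariant]
(B) xy  ->  (x)(x + y) = x^2 + xy   [differs from xy: not invariant]
(C) x  ->  (x) = x   [equals x: invariant]
(D) y  ->  (x + y) = x + y   [differs from y: not invariant]

Only option (C), x, is unchanged by the transformation.
A vertical shear moves points parallel to the y-axis, so the x-coordinate (and any function of x alone) is unchanged.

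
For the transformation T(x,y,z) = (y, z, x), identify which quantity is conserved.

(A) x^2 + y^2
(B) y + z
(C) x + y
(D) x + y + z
D

Apply T(x,y,z) = (y, z, x) to each option, i.e. replace (x, y, z) by the transformed coordinates.
Substitute the transformed coordinates into each option and compare with the original:
(A) x^2 + y^2  ->  (y)^2 + (z)^2 = y^2 + z^2   [differs from x^2 + y^2: not invariant]
(B) y + z  ->  (z) + (x) = x + z   [differs from y + z: not invariant]
(C) x + y  ->  (y) + (z) = y + z   [differs from x + y: not invariant]
(D) x + y + z  ->  (y) + (z) + (x) = x + y + z   [equals x + y + z: invariant]

Only option (D), x + y + z, is unchanged by the transformation.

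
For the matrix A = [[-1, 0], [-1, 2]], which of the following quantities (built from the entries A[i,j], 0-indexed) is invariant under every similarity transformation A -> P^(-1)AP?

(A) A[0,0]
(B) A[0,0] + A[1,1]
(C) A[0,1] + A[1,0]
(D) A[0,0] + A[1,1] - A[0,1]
B

A[0,0] + A[1,1] is the trace of A. By the cyclic property of the trace, tr(P^(-1)AP) = tr(APP^(-1)) = tr(A), so it is the same for every matrix similar to A.

The other combinations are not similarity invariants. For example, take P = [[1, 1], [1, 2]] (det P = 1), so P^(-1) = [[2, -1], [-1, 1]] and
B = P^(-1)AP = [[-3, -5], [2, 4]].
Evaluating each option on A and on B:
(A) A[0,0]: -1 for A, -3 for B -> changes
(B) A[0,0] + A[1,1]: 1 for A, 1 for B -> unchanged
(C) A[0,1] + A[1,0]: -1 for A, -3 for B -> changes
(D) A[0,0] + A[1,1] - A[0,1]: 1 for A, 6 for B -> changes

Only (B) A[0,0] + A[1,1] = 1 survives (and it does so for every P, not just this one), so it is the invariant.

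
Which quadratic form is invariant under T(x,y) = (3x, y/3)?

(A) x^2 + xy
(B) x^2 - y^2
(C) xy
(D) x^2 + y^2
C

T multiplies x by 3 and divides y by 3.
Substitute the transformed coordinates into each option and compare with the original:
(A) x^2 + xy  ->  (3x)^2 + (3x)(y/3) = 9x^2 + xy   [differs from x^2 + xy: not invariant]
(B) x^2 - y^2  ->  (3x)^2 - (y/3)^2 = 9x^2 - y^2/9   [differs from x^2 - y^2: not invariant]
(C) xy  ->  (3x)(y/3) = xy   [equals xy: invariant]
(D) x^2 + y^2  ->  (3x)^2 + (y/3)^2 = 9x^2 + y^2/9   [differs from x^2 + y^2: not invariant]

Only option (C), xy, is unchanged by the transformation.
The factors 3 and 1/3 cancel only in the pure product xy.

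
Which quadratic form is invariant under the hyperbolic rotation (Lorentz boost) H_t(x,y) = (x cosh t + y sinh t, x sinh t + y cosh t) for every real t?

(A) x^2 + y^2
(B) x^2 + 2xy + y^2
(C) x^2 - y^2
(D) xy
C

Write x' = x cosh t + y sinh t, y' = x sinh t + y cosh t and substitute into each option:
(A) x^2 + y^2: (x cosh t + y sinh t)^2 + (x sinh t + y cosh t)^2 = (x^2 + y^2)(cosh^2 t + sinh^2 t) + 4xy sinh t cosh t = (x^2 + y^2) cosh 2t + 2xy sinh 2t   [not invariant for t != 0]
(B) x^2 + 2xy + y^2: (x' + y')^2 with x' + y' = (x + y)(cosh t + sinh t) = (x + y)e^t, so it becomes (x + y)^2 e^(2t)   [not invariant for t != 0]
(C) x^2 - y^2: (x cosh t + y sinh t)^2 - (x sinh t + y cosh t)^2 = x^2(cosh^2 t - sinh^2 t) + 2xy(cosh t sinh t - sinh t cosh t) + y^2(sinh^2 t - cosh^2 t) = x^2 - y^2   [invariant, using cosh^2 t - sinh^2 t = 1]
(D) xy: (x cosh t + y sinh t)(x sinh t + y cosh t) = xy(cosh^2 t + sinh^2 t) + (x^2 + y^2) sinh t cosh t = xy cosh 2t + (x^2 + y^2)(sinh 2t)/2   [not invariant for t != 0]

Only (C) x^2 - y^2 is unchanged; it is the Minkowski form preserved by Lorentz boosts, just as x^2 + y^2 is preserved by ordinary rotations.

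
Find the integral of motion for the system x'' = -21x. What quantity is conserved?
E = (x')^2 + 21x^2

Multiply the equation by x':
x' * x'' = -21x * x'
The left side is d/dt[(x')^2/2] and the right side is d/dt[-21x^2/2], so
d/dt[(x')^2/2 + 21x^2/2] = 0, i.e. (x')^2/2 + 21x^2/2 = constant.
Multiplying by 2, the integral of motion is E = (x')^2 + 21x^2.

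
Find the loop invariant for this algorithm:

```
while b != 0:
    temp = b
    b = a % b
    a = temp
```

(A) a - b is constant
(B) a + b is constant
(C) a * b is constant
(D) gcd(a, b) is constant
D

A loop invariant must hold before the first iteration and be re-established by every execution of the body.

(D) gcd(a, b) is constant: One iteration replaces (a, b) by (b, a mod b). Since a mod b = a - q*b for an integer q, any common divisor of a and b divides b and a mod b, and conversely; hence gcd(b, a mod b) = gcd(a, b). For instance (34, 10) -> (10, 4) keeps gcd = 2. At exit b = 0 and a = gcd of the original inputs.

The other options fail:
(A) a - b is constant: e.g. (a, b) = (34, 10) -> (10, 4): the difference goes from 24 to 6.
(B) a + b is constant: e.g. (a, b) = (34, 10) -> (10, 4): the sum goes from 44 to 14.
(C) a * b is constant: e.g. (a, b) = (34, 10) -> (10, 4): the product goes from 340 to 40.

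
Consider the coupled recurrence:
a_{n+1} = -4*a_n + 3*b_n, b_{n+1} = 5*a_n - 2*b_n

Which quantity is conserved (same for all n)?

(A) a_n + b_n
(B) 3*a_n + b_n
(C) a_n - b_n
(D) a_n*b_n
A

Replace a_n by a_{n+1} = -4*a_n + 3*b_n and b_n by b_{n+1} = 5*a_n - 2*b_n in each option and simplify:
(A) a_n + b_n  ->  (-4*a_n + 3*b_n) + (5*a_n - 2*b_n) = a_n + b_n   [conserved]
(B) 3*a_n + b_n  ->  3*(-4*a_n + 3*b_n) + (5*a_n - 2*b_n) = -7*a_n + 7*b_n   [not conserved]
(C) a_n - b_n  ->  (-4*a_n + 3*b_n) - (5*a_n - 2*b_n) = -9*a_n + 5*b_n   [not conserved]
(D) a_n*b_n  ->  (-4*a_n + 3*b_n)*(5*a_n - 2*b_n) = -20*a_n^2 + 23*a_n*b_n - 6*b_n^2   [not conserved]

Only (A) a_n + b_n returns to itself after one step, so it is the conserved quantity.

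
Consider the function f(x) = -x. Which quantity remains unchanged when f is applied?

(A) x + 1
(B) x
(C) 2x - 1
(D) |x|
D

For f(x) = -x:
Applying f replaces x by -x. Since |-x| = |x|, the absolute value is unchanged by f, whereas x -> -x, 2x - 1 -> -2x - 1 and x + 1 -> -x + 1 all change.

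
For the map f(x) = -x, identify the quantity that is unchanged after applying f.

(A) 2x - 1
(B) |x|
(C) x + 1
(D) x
B

For f(x) = -x:
Applying f replaces x by -x. Since |-x| = |x|, the absolute value is unchanged by f, whereas x -> -x, 2x - 1 -> -2x - 1 and x + 1 -> -x + 1 all change.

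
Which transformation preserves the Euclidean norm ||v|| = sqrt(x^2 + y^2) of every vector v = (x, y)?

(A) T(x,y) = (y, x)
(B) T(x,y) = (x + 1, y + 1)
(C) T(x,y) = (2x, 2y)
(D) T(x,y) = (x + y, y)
A

A transformation preserves a norm if ||T(v)|| = ||v|| for every v; a single vector where the norm changes rules an option out.

(A) T(x,y) = (y, x): preserves the norm -- it is an orthogonal map (a rotation/reflection), and (y)^2 + (x)^2 simplifies to x^2 + y^2.
(B) T(x,y) = (x + 1, y + 1): v = (1, 0) has norm sqrt((1)^2 + (0)^2) = 1, but T(v) = (2, 1) has norm sqrt(5) -- not preserved.
(C) T(x,y) = (2x, 2y): v = (1, 0) has norm sqrt((1)^2 + (0)^2) = 1, but T(v) = (2, 0) has norm 2 -- not preserved.
(D) T(x,y) = (x + y, y): v = (0, 1) has norm sqrt((0)^2 + (1)^2) = 1, but T(v) = (1, 1) has norm sqrt(2) -- not preserved.

Therefore the answer is (A).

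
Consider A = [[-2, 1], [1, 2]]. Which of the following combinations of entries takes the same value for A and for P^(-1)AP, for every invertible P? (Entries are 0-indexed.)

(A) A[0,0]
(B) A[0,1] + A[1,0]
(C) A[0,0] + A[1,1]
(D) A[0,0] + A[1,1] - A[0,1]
C

A[0,0] + A[1,1] is the trace of A. By the cyclic property of the trace, tr(P^(-1)AP) = tr(APP^(-1)) = tr(A), so it is the same for every matrix similar to A.

The other combinations are not similarity invariants. For example, take P = [[1, -1], [0, 1]] (det P = 1), so P^(-1) = [[1, 1], [0, 1]] and
B = P^(-1)AP = [[-1, 4], [1, 1]].
Evaluating each option on A and on B:
(A) A[0,0]: -2 for A, -1 for B -> changes
(B) A[0,1] + A[1,0]: 2 for A, 5 for B -> changes
(C) A[0,0] + A[1,1]: 0 for A, 0 for B -> unchanged
(D) A[0,0] + A[1,1] - A[0,1]: -1 for A, -4 for B -> changes

Only (C) A[0,0] + A[1,1] = 0 survives (and it does so for every P, not just this one), so it is the invariant.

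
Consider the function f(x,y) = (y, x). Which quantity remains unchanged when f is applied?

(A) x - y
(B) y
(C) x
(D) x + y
D

For f(x,y) = (y, x):
After applying f: x' = y, y' = x. So x' + y' = y + x = x + y.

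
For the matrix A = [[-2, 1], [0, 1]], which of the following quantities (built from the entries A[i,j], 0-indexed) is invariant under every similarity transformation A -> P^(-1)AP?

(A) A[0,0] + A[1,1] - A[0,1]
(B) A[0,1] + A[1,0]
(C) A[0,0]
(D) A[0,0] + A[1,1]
D

A[0,0] + A[1,1] is the trace of A. By the cyclic property of the trace, tr(P^(-1)AP) = tr(APP^(-1)) = tr(A), so it is the same for every matrix similar to A.

The other combinations are not similarity invariants. For example, take P = [[2, 1], [1, 1]] (det P = 1), so P^(-1) = [[1, -1], [-1, 2]] and
B = P^(-1)AP = [[-4, -2], [5, 3]].
Evaluating each option on A and on B:
(A) A[0,0] + A[1,1] - A[0,1]: -2 for A, 1 for B -> changes
(B) A[0,1] + A[1,0]: 1 for A, 3 for B -> changes
(C) A[0,0]: -2 for A, -4 for B -> changes
(D) A[0,0] + A[1,1]: -1 for A, -1 for B -> unchanged

Only (D) A[0,0] + A[1,1] = -1 survives (and it does so for every P, not just this one), so it is the invariant.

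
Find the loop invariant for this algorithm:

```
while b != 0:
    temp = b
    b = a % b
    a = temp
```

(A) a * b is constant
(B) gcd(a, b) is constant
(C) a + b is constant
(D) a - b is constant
B

A loop invariant must hold before the first iteration and be re-established by every execution of the body.

(B) gcd(a, b) is constant: One iteration replaces (a, b) by (b, a mod b). Since a mod b = a - q*b for an integer q, any common divisor of a and b divides b and a mod b, and conversely; hence gcd(b, a mod b) = gcd(a, b). For instance (26, 10) -> (10, 6) keeps gcd = 2. At exit b = 0 and a = gcd of the original inputs.

The other options fail:
(A) a * b is constant: e.g. (a, b) = (26, 10) -> (10, 6): the product goes from 260 to 60.
(C) a + b is constant: e.g. (a, b) = (26, 10) -> (10, 6): the sum goes from 36 to 16.
(D) a - b is constant: e.g. (a, b) = (26, 10) -> (10, 6): the difference goes from 16 to 4.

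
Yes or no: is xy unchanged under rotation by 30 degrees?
No

Applying rotation by 30 degrees: x' = x*cos(30 degrees) - y*sin(30 degrees) = sqrt(3)x/2 - y/2, y' = x*sin(30 degrees) + y*cos(30 degrees) = x/2 + sqrt(3)y/2

Substituting into xy:
(sqrt(3)x/2 - y/2)(x/2 + sqrt(3)y/2)
= sqrt(3)x^2/4 + xy/2 - sqrt(3)y^2/4

This differs from the original expression xy, so it is NOT invariant.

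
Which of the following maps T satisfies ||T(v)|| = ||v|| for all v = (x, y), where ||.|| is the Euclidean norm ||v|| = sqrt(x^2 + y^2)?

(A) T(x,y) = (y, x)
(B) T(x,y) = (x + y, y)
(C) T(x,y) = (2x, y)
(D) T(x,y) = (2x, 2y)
A

A transformation preserves a norm if ||T(v)|| = ||v|| for every v; a single vector where the norm changes rules an option out.

(A) T(x,y) = (y, x): preserves the norm -- it is an orthogonal map (a rotation/reflection), and (y)^2 + (x)^2 simplifies to x^2 + y^2.
(B) T(x,y) = (x + y, y): v = (0, 1) has norm sqrt((0)^2 + (1)^2) = 1, but T(v) = (1, 1) has norm sqrt(2) -- not preserved.
(C) T(x,y) = (2x, y): v = (1, 0) has norm sqrt((1)^2 + (0)^2) = 1, but T(v) = (2, 0) has norm 2 -- not preserved.
(D) T(x,y) = (2x, 2y): v = (1, 0) has norm sqrt((1)^2 + (0)^2) = 1, but T(v) = (2, 0) has norm 2 -- not preserved.

Therefore the answer is (A).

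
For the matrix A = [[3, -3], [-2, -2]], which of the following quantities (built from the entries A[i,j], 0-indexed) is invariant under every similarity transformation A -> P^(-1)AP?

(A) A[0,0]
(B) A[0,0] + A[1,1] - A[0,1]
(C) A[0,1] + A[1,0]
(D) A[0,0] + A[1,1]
D

A[0,0] + A[1,1] is the trace of A. By the cyclic property of the trace, tr(P^(-1)AP) = tr(APP^(-1)) = tr(A), so it is the same for every matrix similar to A.

The other combinations are not similarity invariants. For example, take P = [[2, 1], [1, 1]] (det P = 1), so P^(-1) = [[1, -1], [-1, 2]] and
B = P^(-1)AP = [[9, 4], [-15, -8]].
Evaluating each option on A and on B:
(A) A[0,0]: 3 for A, 9 for B -> changes
(B) A[0,0] + A[1,1] - A[0,1]: 4 for A, -3 for B -> changes
(C) A[0,1] + A[1,0]: -5 for A, -11 for B -> changes
(D) A[0,0] + A[1,1]: 1 for A, 1 for B -> unchanged

Only (D) A[0,0] + A[1,1] = 1 survives (and it does so for every P, not just this one), so it is the invariant.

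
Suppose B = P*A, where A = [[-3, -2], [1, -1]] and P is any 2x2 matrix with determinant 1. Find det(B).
5

By the multiplicative property of determinants, det(B) = det(P*A) = det(P) * det(A) = det(A),
so the determinant is invariant under multiplication by any determinant-1 matrix; we just need det(A).

det(A) = (-3)(-1) - (-2)(1) = 3 - (-2) = 5

Therefore det(B) = 1 * 5 = 5.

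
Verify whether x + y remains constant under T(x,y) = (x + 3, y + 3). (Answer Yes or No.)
No

Substitute T(x,y) = (x + 3, y + 3) into the expression and compare with the original.

Original: x + y
After applying T: (x + 3) + (y + 3) = x + y + 6

This differs from the original x + y (difference: 6), so the expression is NOT invariant.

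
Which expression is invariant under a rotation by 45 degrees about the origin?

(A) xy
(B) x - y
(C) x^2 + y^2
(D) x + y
C

A rotation by 45 degrees sends (x, y) to (sqrt(2)x/2 - sqrt(2)y/2, sqrt(2)x/2 + sqrt(2)y/2).
Substitute the transformed coordinates into each option and compare with the original:
(A) xy  ->  (sqrt(2)x/2 - sqrt(2)y/2)(sqrt(2)x/2 + sqrt(2)y/2) = x^2/2 - y^2/2   [differs from xy: not invariant]
(B) x - y  ->  (sqrt(2)x/2 - sqrt(2)y/2) - (sqrt(2)x/2 + sqrt(2)y/2) = -sqrt(2)y   [differs from x - y: not invariant]
(C) x^2 + y^2  ->  (sqrt(2)x/2 - sqrt(2)y/2)^2 + (sqrt(2)x/2 + sqrt(2)y/2)^2 = x^2 + y^2   [equals x^2 + y^2: invariant]
(D) x + y  ->  (sqrt(2)x/2 - sqrt(2)y/2) + (sqrt(2)x/2 + sqrt(2)y/2) = sqrt(2)x   [differs from x + y: not invariant]

Only option (C), x^2 + y^2, is unchanged by the transformation.
Geometrically, x^2 + y^2 is the squared distance from the origin, which every rotation about the origin preserves.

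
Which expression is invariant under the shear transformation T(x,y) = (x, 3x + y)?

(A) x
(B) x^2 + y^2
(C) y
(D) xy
A

Under the shear T(x,y) = (x, 3x + y):
Substitute the transformed coordinates into each option and compare with the original:
(A) x  ->  (x) = x   [equals x: invariant]
(B) x^2 + y^2  ->  (x)^2 + (3x + y)^2 = 10x^2 + 6xy + y^2   [differs from x^2 + y^2: not invariant]
(C) y  ->  (3x + y) = 3x + y   [differs from y: not invariant]
(D) xy  ->  (x)(3x + y) = 3x^2 + xy   [differs from xy: not invariant]

Only option (A), x, is unchanged by the transformation.
A vertical shear moves points parallel to the y-axis, so the x-coordinate (and any function of x alone) is unchanged.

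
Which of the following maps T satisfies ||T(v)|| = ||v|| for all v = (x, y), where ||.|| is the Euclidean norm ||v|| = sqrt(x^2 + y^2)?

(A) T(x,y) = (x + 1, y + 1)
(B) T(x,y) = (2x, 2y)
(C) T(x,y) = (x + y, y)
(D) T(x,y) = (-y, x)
D

A transformation preserves a norm if ||T(v)|| = ||v|| for every v; a single vector where the norm changes rules an option out.

(A) T(x,y) = (x + 1, y + 1): v = (1, 0) has norm sqrt((1)^2 + (0)^2) = 1, but T(v) = (2, 1) has norm sqrt(5) -- not preserved.
(B) T(x,y) = (2x, 2y): v = (1, 0) has norm sqrt((1)^2 + (0)^2) = 1, but T(v) = (2, 0) has norm 2 -- not preserved.
(C) T(x,y) = (x + y, y): v = (0, 1) has norm sqrt((0)^2 + (1)^2) = 1, but T(v) = (1, 1) has norm sqrt(2) -- not preserved.
(D) T(x,y) = (-y, x): preserves the norm -- it is an orthogonal map (a rotation/reflection), and (-y)^2 + (x)^2 simplifies to x^2 + y^2.

Therefore the answer is (D).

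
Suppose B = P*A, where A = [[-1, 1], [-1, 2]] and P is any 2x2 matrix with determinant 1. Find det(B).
-1

By the multiplicative property of determinants, det(B) = det(P*A) = det(P) * det(A) = det(A),
so the determinant is invariant under multiplication by any determinant-1 matrix; we just need det(A).

det(A) = (-1)(2) - (1)(-1) = -2 - (-1) = -1

Therefore det(B) = 1 * (-1) = -1.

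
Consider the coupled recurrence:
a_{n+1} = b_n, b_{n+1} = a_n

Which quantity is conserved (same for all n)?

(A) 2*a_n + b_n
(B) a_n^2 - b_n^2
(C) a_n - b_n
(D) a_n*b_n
D

Replace a_n by a_{n+1} = b_n and b_n by b_{n+1} = a_n in each option and simplify:
(A) 2*a_n + b_n  ->  2*(b_n) + (a_n) = a_n + 2*b_n   [not conserved]
(B) a_n^2 - b_n^2  ->  (b_n)^2 - (a_n)^2 = -a_n^2 + b_n^2   [not conserved]
(C) a_n - b_n  ->  (b_n) - (a_n) = -a_n + b_n   [not conserved]
(D) a_n*b_n  ->  (b_n)*(a_n) = a_n*b_n   [conserved]

Only (D) a_n*b_n returns to itself after one step, so it is the conserved quantity.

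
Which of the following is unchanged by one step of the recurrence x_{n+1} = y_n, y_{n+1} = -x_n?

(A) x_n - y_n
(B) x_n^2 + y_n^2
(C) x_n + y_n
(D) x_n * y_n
B

For the recurrence x_{n+1} = y_n, y_{n+1} = -x_n:

x_{n+1}^2 + y_{n+1}^2 = y_n^2 + (-x_n)^2 = x_n^2 + y_n^2
The sum of squares is conserved (like energy in a harmonic oscillator).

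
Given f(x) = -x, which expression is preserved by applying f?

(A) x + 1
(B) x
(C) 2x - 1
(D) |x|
D

For f(x) = -x:
Applying f replaces x by -x. Since |-x| = |x|, the absolute value is unchanged by f, whereas x -> -x, 2x - 1 -> -2x - 1 and x + 1 -> -x + 1 all change.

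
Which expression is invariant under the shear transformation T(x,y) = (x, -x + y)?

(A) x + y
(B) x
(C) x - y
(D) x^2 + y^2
B

Under the shear T(x,y) = (x, -x + y):
Substitute the transformed coordinates into each option and compare with the original:
(A) x + y  ->  (x) + (-x + y) = y   [differs from x + y: not invariant]
(B) x  ->  (x) = x   [equals x: invariant]
(C) x - y  ->  (x) - (-x + y) = 2x - y   [differs from x - y: not invariant]
(D) x^2 + y^2  ->  (x)^2 + (-x + y)^2 = 2x^2 - 2xy + y^2   [differs from x^2 + y^2: not invariant]

Only option (B), x, is unchanged by the transformation.
A vertical shear moves points parallel to the y-axis, so the x-coordinate (and any function of x alone) is unchanged.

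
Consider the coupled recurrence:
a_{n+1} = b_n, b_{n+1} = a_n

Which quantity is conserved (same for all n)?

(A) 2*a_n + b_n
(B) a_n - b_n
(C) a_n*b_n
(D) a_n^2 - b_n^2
C

Replace a_n by a_{n+1} = b_n and b_n by b_{n+1} = a_n in each option and simplify:
(A) 2*a_n + b_n  ->  2*(b_n) + (a_n) = a_n + 2*b_n   [not conserved]
(B) a_n - b_n  ->  (b_n) - (a_n) = -a_n + b_n   [not conserved]
(C) a_n*b_n  ->  (b_n)*(a_n) = a_n*b_n   [conserved]
(D) a_n^2 - b_n^2  ->  (b_n)^2 - (a_n)^2 = -a_n^2 + b_n^2   [not conserved]

Only (C) a_n*b_n returns to itself after one step, so it is the conserved quantity.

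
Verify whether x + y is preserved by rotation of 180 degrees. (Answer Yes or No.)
No

Applying rotation by 180 degrees: x' = x*cos(180 degrees) - y*sin(180 degrees) = -x, y' = x*sin(180 degrees) + y*cos(180 degrees) = -y

Substituting into x + y:
(-x) + (-y)
= -x - y

This differs from the original expression x + y, so it is NOT invariant.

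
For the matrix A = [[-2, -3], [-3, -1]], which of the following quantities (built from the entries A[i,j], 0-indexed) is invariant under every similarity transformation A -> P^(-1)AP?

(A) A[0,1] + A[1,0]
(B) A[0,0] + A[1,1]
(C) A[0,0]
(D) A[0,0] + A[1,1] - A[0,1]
B

A[0,0] + A[1,1] is the trace of A. By the cyclic property of the trace, tr(P^(-1)AP) = tr(APP^(-1)) = tr(A), so it is the same for every matrix similar to A.

The other combinations are not similarity invariants. For example, take P = [[1, 1], [1, 2]] (det P = 1), so P^(-1) = [[2, -1], [-1, 1]] and
B = P^(-1)AP = [[-6, -11], [1, 3]].
Evaluating each option on A and on B:
(A) A[0,1] + A[1,0]: -6 for A, -10 for B -> changes
(B) A[0,0] + A[1,1]: -3 for A, -3 for B -> unchanged
(C) A[0,0]: -2 for A, -6 for B -> changes
(D) A[0,0] + A[1,1] - A[0,1]: 0 for A, 8 for B -> changes

Only (B) A[0,0] + A[1,1] = -3 survives (and it does so for every P, not just this one), so it is the invariant.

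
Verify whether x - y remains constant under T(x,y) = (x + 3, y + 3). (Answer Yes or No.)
Yes

Substitute T(x,y) = (x + 3, y + 3) into the expression and compare with the original.

Original: x - y
After applying T: (x + 3) - (y + 3) = x - y

This is identical to the original x - y, so the expression is invariant.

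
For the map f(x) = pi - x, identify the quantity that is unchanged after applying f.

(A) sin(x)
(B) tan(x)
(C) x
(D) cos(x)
A

For f(x) = pi - x:
sin(pi - x) = sin(x), so sine is invariant under this transformation.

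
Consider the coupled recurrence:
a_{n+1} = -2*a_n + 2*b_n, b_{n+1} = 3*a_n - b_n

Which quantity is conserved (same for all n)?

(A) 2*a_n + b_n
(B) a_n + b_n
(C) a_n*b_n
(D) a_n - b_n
B

Replace a_n by a_{n+1} = -2*a_n + 2*b_n and b_n by b_{n+1} = 3*a_n - b_n in each option and simplify:
(A) 2*a_n + b_n  ->  2*(-2*a_n + 2*b_n) + (3*a_n - b_n) = -a_n + 3*b_n   [not conserved]
(B) a_n + b_n  ->  (-2*a_n + 2*b_n) + (3*a_n - b_n) = a_n + b_n   [conserved]
(C) a_n*b_n  ->  (-2*a_n + 2*b_n)*(3*a_n - b_n) = -6*a_n^2 + 8*a_n*b_n - 2*b_n^2   [not conserved]
(D) a_n - b_n  ->  (-2*a_n + 2*b_n) - (3*a_n - b_n) = -5*a_n + 3*b_n   [not conserved]

Only (B) a_n + b_n returns to itself after one step, so it is the conserved quantity.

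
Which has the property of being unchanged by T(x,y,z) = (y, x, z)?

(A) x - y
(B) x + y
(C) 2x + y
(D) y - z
B

Apply T(x,y,z) = (y, x, z) to each option, i.e. replace (x, y, z) by the transformed coordinates.
Substitute the transformed coordinates into each option and compare with the original:
(A) x - y  ->  (y) - (x) = -x + y   [differs from x - y: not invariant]
(B) x + y  ->  (y) + (x) = x + y   [equals x + y: invariant]
(C) 2x + y  ->  2(y) + (x) = x + 2y   [differs from 2x + y: not invariant]
(D) y - z  ->  (x) - (z) = x - z   [differs from y - z: not invariant]

Only option (B), x + y, is unchanged by the transformation.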